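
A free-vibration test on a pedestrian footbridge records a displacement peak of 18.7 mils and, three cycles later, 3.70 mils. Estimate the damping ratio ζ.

Logarithmic decrement δ = (1/n)·ln(x₀/x_n) = (1/3)·ln(18.7/3.70) = (1/3)·ln(5.054) = 0.5401.
ζ = δ/√(4π² + δ²) = 0.5401/√(39.48 + 0.292) = 0.5401/6.306 = 0.08564.

0.0856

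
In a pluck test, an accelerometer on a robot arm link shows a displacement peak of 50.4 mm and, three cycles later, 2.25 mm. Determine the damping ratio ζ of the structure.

0.163

Logarithmic decrement δ = (1/n)·ln(x₀/x_n) = (1/3)·ln(50.4/2.25) = (1/3)·ln(22.40) = 1.036.
ζ = δ/√(4π² + δ²) = 1.036/√(39.48 + 1.07) = 1.036/6.368 = 0.1627.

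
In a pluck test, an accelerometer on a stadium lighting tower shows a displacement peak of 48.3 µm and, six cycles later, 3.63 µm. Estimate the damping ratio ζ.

0.0685

Logarithmic decrement δ = (1/n)·ln(x₀/x_n) = (1/6)·ln(48.3/3.63) = (1/6)·ln(13.31) = 0.4314.
ζ = δ/√(4π² + δ²) = 0.4314/√(39.48 + 0.186) = 0.4314/6.298 = 0.06849.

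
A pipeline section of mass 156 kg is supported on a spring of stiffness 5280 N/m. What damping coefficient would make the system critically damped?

c_c = 2√(k·m) = 2√(5280 × 156) = 2 × 907.6 = 1815 N·s/m.

1820 N·s/m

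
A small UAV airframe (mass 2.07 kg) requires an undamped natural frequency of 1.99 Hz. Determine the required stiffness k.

ω_n = 2πf_n = 2π × 1.99 = 12.50 rad/s.
k = m·ω_n² = 2.07 × 12.50² = 2.07 × 156.3 = 323.6 N/m.

324 N/m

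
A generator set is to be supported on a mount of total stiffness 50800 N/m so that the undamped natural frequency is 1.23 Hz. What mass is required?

851 kg

ω_n = 2πf_n = 2π × 1.23 = 7.728 rad/s.
m = k/ω_n² = 50800/7.728² = 50800/59.73 = 850.5 kg.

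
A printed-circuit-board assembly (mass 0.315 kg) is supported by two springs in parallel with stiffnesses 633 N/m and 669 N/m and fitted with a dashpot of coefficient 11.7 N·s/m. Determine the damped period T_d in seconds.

0.102 s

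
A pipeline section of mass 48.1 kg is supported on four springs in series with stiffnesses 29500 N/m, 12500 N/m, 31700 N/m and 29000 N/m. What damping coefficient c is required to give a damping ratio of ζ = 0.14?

145 N·s/m

Series springs: 1/k_eq = 1/29500 + 1/12500 + 1/31700 + 1/29000 = 0.0001799, so k_eq = 5558 N/m.
c_c = 2√(k_eq·m) = 2√(5558 × 48.1) = 1034 N·s/m.
c = ζ·c_c = 0.14 × 1034 = 144.8 N·s/m.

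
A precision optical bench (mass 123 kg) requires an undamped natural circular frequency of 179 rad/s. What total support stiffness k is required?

k = m·ω_n² = 123 × 179.0² = 123 × 32040 = 3941000 N/m.

3940000 N/m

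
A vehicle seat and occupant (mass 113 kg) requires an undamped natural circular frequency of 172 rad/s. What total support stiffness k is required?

k = m·ω_n² = 113 × 172.0² = 113 × 29580 = 3343000 N/m.

3340000 N/m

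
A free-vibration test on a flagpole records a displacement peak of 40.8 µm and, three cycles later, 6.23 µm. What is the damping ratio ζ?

0.0992

Logarithmic decrement δ = (1/n)·ln(x₀/x_n) = (1/3)·ln(40.8/6.23) = (1/3)·ln(6.549) = 0.6264.
ζ = δ/√(4π² + δ²) = 0.6264/√(39.48 + 0.392) = 0.6264/6.314 = 0.09921.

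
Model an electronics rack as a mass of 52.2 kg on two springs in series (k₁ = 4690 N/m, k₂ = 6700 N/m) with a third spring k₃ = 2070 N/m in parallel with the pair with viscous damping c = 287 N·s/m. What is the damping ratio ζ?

0.286

Series pair: k_s = k₁k₂/(k₁+k₂) = (4690)(6700)/(4690 + 6700) = 2759 N/m. In parallel with k₃: k_eq = 2759 + 2070 = 4829 N/m.
ω_n = √(k_eq/m) = √(4829/52.2) = 9.618 rad/s.
Critical damping c_c = 2√(k_eq·m) = 2√(4829 × 52.2) = 1004 N·s/m, so ζ = c/c_c = 287/1004 = 0.2858.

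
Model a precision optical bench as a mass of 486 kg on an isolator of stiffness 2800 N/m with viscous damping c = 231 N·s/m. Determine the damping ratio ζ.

ω_n = √(k/m) = √(2800/486) = 2.400 rad/s.
Critical damping c_c = 2√(k·m) = 2√(2800 × 486) = 2333 N·s/m, so ζ = c/c_c = 231/2333 = 0.09901.

0.0990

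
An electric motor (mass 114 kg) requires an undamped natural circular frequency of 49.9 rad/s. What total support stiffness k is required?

284000 N/m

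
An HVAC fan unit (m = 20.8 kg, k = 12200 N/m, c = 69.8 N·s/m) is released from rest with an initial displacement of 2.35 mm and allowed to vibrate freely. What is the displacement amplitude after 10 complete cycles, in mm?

ζ = c/(2√(km)) = 69.8/(2√(12200 × 20.8)) = 69.8/1007 = 0.06928.
Logarithmic decrement δ = 2πζ/√(1 − ζ²) = 2π × 0.06928/√(1 − 0.00480) = 0.4364.
After n cycles, x_n/x₀ = e^(−nδ), so x_10 = 2.35 × e^(−10 × 0.4364) = 2.35 × 0.01273 = 0.02992 mm.

0.0299 mm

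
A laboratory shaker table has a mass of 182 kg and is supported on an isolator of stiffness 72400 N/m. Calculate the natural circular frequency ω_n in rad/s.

ω_n = √(k/m) = √(72400/182) = √397.8 = 19.94 rad/s.

19.9 rad/s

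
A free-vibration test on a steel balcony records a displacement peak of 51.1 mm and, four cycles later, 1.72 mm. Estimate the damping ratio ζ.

0.134

Logarithmic decrement δ = (1/n)·ln(x₀/x_n) = (1/4)·ln(51.1/1.72) = (1/4)·ln(29.71) = 0.8479.
ζ = δ/√(4π² + δ²) = 0.8479/√(39.48 + 0.719) = 0.8479/6.340 = 0.1337.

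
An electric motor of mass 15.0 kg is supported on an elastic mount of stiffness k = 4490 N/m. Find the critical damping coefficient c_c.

519 N·s/m

c_c = 2√(k·m) = 2√(4490 × 15.0) = 2 × 259.5 = 519.0 N·s/m.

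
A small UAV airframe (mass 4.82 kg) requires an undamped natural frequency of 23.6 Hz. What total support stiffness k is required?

106000 N/m

ω_n = 2πf_n = 2π × 23.6 = 148.3 rad/s.
k = m·ω_n² = 4.82 × 148.3² = 4.82 × 21990 = 106000 N/m.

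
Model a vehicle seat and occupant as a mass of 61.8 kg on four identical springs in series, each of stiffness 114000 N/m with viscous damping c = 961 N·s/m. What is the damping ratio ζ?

Series springs: 1/k_eq = 4/114000, so k_eq = 114000/4 = 28500 N/m.
ω_n = √(k_eq/m) = √(28500/61.8) = 21.47 rad/s.
Critical damping c_c = 2√(k_eq·m) = 2√(28500 × 61.8) = 2654 N·s/m, so ζ = c/c_c = 961/2654 = 0.3621.

0.362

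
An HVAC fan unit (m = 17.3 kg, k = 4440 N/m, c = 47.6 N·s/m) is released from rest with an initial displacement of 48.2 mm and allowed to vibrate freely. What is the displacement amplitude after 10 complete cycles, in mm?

ζ = c/(2√(km)) = 47.6/(2√(4440 × 17.3)) = 47.6/554.3 = 0.08587.
Logarithmic decrement δ = 2πζ/√(1 − ζ²) = 2π × 0.08587/√(1 − 0.00737) = 0.5416.
After n cycles, x_n/x₀ = e^(−nδ), so x_10 = 48.2 × e^(−10 × 0.5416) = 48.2 × 0.004447 = 0.2143 mm.

0.214 mm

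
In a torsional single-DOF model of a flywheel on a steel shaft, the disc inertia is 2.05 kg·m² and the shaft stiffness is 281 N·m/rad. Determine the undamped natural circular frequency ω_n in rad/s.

ω_n = √(k_t/J) = √(281/2.05) = √137.1 = 11.71 rad/s.

11.7 rad/s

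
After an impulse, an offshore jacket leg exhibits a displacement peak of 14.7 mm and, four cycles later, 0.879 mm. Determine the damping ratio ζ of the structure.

0.111

Logarithmic decrement δ = (1/n)·ln(x₀/x_n) = (1/4)·ln(14.7/0.879) = (1/4)·ln(16.72) = 0.7042.
ζ = δ/√(4π² + δ²) = 0.7042/√(39.48 + 0.496) = 0.7042/6.323 = 0.1114.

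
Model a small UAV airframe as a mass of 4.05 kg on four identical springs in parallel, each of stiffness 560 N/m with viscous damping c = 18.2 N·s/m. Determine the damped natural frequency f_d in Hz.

Parallel springs add: k_eq = 4 × 560 = 2240 N/m.
ω_n = √(k_eq/m) = √(2240/4.05) = 23.52 rad/s.
Critical damping c_c = 2√(k_eq·m) = 2√(2240 × 4.05) = 190.5 N·s/m, so ζ = c/c_c = 18.2/190.5 = 0.09554.
ω_d = ω_n√(1 − ζ²) = 23.52 × √(1 − 0.00913) = 23.41 rad/s.
f_d = ω_d/(2π) = 3.726 Hz.

3.73 Hz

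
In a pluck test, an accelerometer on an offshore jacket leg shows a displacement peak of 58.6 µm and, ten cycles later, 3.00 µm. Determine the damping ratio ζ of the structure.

0.0472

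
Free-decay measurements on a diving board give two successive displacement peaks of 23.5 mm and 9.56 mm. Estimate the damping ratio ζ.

Logarithmic decrement δ = (1/n)·ln(x₀/x_n) = (1/1)·ln(23.5/9.56) = (1/1)·ln(2.458) = 0.8994.
ζ = δ/√(4π² + δ²) = 0.8994/√(39.48 + 0.809) = 0.8994/6.347 = 0.1417.

0.142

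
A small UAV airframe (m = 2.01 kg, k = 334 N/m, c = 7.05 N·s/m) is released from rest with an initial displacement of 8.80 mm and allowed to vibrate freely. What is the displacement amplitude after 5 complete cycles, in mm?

ζ = c/(2√(km)) = 7.05/(2√(334 × 2.01)) = 7.05/51.82 = 0.1360.
Logarithmic decrement δ = 2πζ/√(1 − ζ²) = 2π × 0.1360/√(1 − 0.0185) = 0.8628.
After n cycles, x_n/x₀ = e^(−nδ), so x_5 = 8.80 × e^(−5 × 0.8628) = 8.80 × 0.01338 = 0.1177 mm.

0.118 mm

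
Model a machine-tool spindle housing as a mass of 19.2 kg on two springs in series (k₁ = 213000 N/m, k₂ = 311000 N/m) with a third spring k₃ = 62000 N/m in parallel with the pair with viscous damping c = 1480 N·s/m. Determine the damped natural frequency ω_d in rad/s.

Series pair: k_s = k₁k₂/(k₁+k₂) = (213000)(311000)/(213000 + 311000) = 126400 N/m. In parallel with k₃: k_eq = 126400 + 62000 = 188400 N/m.
ω_n = √(k_eq/m) = √(188400/19.2) = 99.06 rad/s.
Critical damping c_c = 2√(k_eq·m) = 2√(188400 × 19.2) = 3804 N·s/m, so ζ = c/c_c = 1480/3804 = 0.3891.
ω_d = ω_n√(1 − ζ²) = 99.06 × √(1 − 0.151) = 91.26 rad/s.

91.3 rad/s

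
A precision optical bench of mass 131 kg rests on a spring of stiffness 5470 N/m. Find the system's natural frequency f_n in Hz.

ω_n = √(k/m) = √(5470/131) = √41.76 = 6.462 rad/s.
f_n = ω_n/(2π) = 6.462/6.283 = 1.028 Hz.

1.03 Hz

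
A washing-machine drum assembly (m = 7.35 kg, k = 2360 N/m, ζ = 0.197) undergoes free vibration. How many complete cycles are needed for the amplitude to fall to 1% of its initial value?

Logarithmic decrement δ = 2πζ/√(1 − ζ²) = 2π × 0.1970/√(1 − 0.0388) = 1.263.
x_n/x₀ = e^(−nδ) ≤ 0.01; take ln: n ≥ ln(1/0.01)/δ = 4.605/1.263 = 3.648.
So 4 complete cycles are required.

4 cycles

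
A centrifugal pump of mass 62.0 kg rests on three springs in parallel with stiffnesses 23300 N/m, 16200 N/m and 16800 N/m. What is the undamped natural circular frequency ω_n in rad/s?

Parallel springs add: k_eq = 23300 + 16200 + 16800 = 56300 N/m.
ω_n = √(k_eq/m) = √(56300/62.0) = √908.1 = 30.13 rad/s.

30.1 rad/s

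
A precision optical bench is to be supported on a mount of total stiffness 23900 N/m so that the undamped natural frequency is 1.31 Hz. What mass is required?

353 kg

ω_n = 2πf_n = 2π × 1.31 = 8.231 rad/s.
m = k/ω_n² = 23900/8.231² = 23900/67.75 = 352.8 kg.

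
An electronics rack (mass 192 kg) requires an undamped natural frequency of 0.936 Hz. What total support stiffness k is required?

ω_n = 2πf_n = 2π × 0.936 = 5.881 rad/s.
k = m·ω_n² = 192 × 5.881² = 192 × 34.59 = 6641 N/m.

6640 N/m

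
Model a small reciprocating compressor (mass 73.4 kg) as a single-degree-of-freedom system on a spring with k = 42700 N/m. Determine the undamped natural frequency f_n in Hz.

3.84 Hz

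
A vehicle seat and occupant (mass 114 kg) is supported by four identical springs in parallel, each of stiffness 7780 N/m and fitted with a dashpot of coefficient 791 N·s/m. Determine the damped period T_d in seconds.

Parallel springs add: k_eq = 4 × 7780 = 31120 N/m.
ω_n = √(k_eq/m) = √(31120/114) = 16.52 rad/s.
Critical damping c_c = 2√(k_eq·m) = 2√(31120 × 114) = 3767 N·s/m, so ζ = c/c_c = 791/3767 = 0.2100.
ω_d = ω_n√(1 − ζ²) = 16.52 × √(1 − 0.0441) = 16.15 rad/s.
T_d = 2π/ω_d = 0.3890 s.

0.389 s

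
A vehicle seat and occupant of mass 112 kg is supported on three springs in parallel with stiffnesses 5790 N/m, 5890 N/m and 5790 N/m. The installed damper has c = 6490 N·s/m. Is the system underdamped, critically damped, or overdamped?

Parallel springs add: k_eq = 5790 + 5890 + 5790 = 17470 N/m.
c_c = 2√(k_eq·m) = 2798 N·s/m; ζ = c/c_c = 6490/2798 = 2.32.
Since ζ > 1 the system is overdamped.

overdamped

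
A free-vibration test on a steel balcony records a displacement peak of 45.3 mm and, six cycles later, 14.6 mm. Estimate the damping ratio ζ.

Logarithmic decrement δ = (1/n)·ln(x₀/x_n) = (1/6)·ln(45.3/14.6) = (1/6)·ln(3.103) = 0.1887.
ζ = δ/√(4π² + δ²) = 0.1887/√(39.48 + 0.0356) = 0.1887/6.286 = 0.03002.

0.0300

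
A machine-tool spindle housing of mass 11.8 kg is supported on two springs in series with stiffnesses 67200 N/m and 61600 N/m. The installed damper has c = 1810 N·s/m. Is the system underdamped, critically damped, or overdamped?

overdamped

Series springs: 1/k_eq = 1/67200 + 1/61600 = 3.111×10^-5, so k_eq = 32140 N/m.
c_c = 2√(k_eq·m) = 1232 N·s/m; ζ = c/c_c = 1810/1232 = 1.47.
Since ζ > 1 the system is overdamped.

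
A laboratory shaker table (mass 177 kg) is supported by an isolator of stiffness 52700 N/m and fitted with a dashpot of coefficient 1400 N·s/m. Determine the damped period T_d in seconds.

ω_n = √(k/m) = √(52700/177) = 17.26 rad/s.
Critical damping c_c = 2√(k·m) = 2√(52700 × 177) = 6108 N·s/m, so ζ = c/c_c = 1400/6108 = 0.2292.
ω_d = ω_n√(1 − ζ²) = 17.26 × √(1 − 0.0525) = 16.80 rad/s.
T_d = 2π/ω_d = 0.3741 s.

0.374 s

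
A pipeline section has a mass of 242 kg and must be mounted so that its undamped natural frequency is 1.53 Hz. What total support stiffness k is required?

ω_n = 2πf_n = 2π × 1.53 = 9.613 rad/s.
k = m·ω_n² = 242 × 9.613² = 242 × 92.42 = 22360 N/m.

22400 N/m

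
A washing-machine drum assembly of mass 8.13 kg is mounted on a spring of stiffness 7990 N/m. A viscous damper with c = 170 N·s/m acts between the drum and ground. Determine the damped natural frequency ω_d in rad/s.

29.6 rad/s

ω_n = √(k/m) = √(7990/8.13) = 31.35 rad/s.
Critical damping c_c = 2√(k·m) = 2√(7990 × 8.13) = 509.7 N·s/m, so ζ = c/c_c = 170/509.7 = 0.3335.
ω_d = ω_n√(1 − ζ²) = 31.35 × √(1 − 0.111) = 29.55 rad/s.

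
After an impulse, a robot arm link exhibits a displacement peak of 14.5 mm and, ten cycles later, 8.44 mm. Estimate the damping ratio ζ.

0.00861

Logarithmic decrement δ = (1/n)·ln(x₀/x_n) = (1/10)·ln(14.5/8.44) = (1/10)·ln(1.718) = 0.05412.
ζ = δ/√(4π² + δ²) = 0.05412/√(39.48 + 0.00293) = 0.05412/6.283 = 0.008613.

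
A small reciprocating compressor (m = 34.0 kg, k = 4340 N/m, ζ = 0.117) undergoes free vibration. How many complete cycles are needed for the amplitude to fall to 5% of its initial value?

5 cycles

Logarithmic decrement δ = 2πζ/√(1 − ζ²) = 2π × 0.1170/√(1 − 0.0137) = 0.7402.
x_n/x₀ = e^(−nδ) ≤ 0.05; take ln: n ≥ ln(1/0.05)/δ = 2.996/0.7402 = 4.047.
So 5 complete cycles are required.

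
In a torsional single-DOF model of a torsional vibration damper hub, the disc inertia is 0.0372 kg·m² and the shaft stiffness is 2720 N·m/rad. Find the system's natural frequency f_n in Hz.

ω_n = √(k_t/J) = √(2720/0.0372) = √73120 = 270.4 rad/s.
f_n = ω_n/(2π) = 270.4/6.283 = 43.04 Hz.

43.0 Hz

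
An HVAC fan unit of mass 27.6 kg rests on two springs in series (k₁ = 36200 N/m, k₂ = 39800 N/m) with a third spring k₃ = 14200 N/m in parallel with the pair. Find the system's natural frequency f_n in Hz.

Series pair: k_s = k₁k₂/(k₁+k₂) = (36200)(39800)/(36200 + 39800) = 18960 N/m. In parallel with k₃: k_eq = 18960 + 14200 = 33160 N/m.
ω_n = √(k_eq/m) = √(33160/27.6) = √1201 = 34.66 rad/s.
f_n = ω_n/(2π) = 34.66/6.283 = 5.516 Hz.

5.52 Hz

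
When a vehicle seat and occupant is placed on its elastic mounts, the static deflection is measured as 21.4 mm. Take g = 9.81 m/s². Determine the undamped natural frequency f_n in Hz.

ω_n = √(g/δ_st) = √(9.81/0.0214) = √458.4 = 21.41 rad/s.
f_n = ω_n/(2π) = 21.41/6.283 = 3.408 Hz.

3.41 Hz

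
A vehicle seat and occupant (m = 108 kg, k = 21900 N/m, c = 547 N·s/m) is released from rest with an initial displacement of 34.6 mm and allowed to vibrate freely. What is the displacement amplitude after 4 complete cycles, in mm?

ζ = c/(2√(km)) = 547/(2√(21900 × 108)) = 547/3076 = 0.1778.
Logarithmic decrement δ = 2πζ/√(1 − ζ²) = 2π × 0.1778/√(1 − 0.0316) = 1.135.
After n cycles, x_n/x₀ = e^(−nδ), so x_4 = 34.6 × e^(−4 × 1.135) = 34.6 × 0.01065 = 0.3686 mm.

0.369 mm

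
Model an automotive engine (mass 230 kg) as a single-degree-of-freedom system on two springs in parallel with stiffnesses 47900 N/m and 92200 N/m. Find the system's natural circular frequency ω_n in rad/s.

Parallel springs add: k_eq = 47900 + 92200 = 140100 N/m.
ω_n = √(k_eq/m) = √(140100/230) = √609.1 = 24.68 rad/s.

24.7 rad/s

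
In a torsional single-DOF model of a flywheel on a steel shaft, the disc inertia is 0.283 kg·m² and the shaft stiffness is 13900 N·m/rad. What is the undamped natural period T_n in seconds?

ω_n = √(k_t/J) = √(13900/0.283) = √49120 = 221.6 rad/s.
T_n = 2π/ω_n = 6.283/221.6 = 0.02835 s.

0.0284 s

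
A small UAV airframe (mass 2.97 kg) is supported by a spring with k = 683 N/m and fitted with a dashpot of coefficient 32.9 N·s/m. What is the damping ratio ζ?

0.365

ω_n = √(k/m) = √(683.0/2.97) = 15.16 rad/s.
Critical damping c_c = 2√(k·m) = 2√(683.0 × 2.97) = 90.08 N·s/m, so ζ = c/c_c = 32.9/90.08 = 0.3652.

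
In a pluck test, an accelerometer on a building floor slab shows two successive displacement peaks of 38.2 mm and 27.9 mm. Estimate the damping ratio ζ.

0.0499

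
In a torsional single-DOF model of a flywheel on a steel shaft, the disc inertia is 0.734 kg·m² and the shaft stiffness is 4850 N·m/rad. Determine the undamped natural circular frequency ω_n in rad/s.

81.3 rad/s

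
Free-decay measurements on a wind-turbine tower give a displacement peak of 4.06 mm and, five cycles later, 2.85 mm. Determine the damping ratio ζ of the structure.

0.0113

Logarithmic decrement δ = (1/n)·ln(x₀/x_n) = (1/5)·ln(4.06/2.85) = (1/5)·ln(1.425) = 0.07077.
ζ = δ/√(4π² + δ²) = 0.07077/√(39.48 + 0.00501) = 0.07077/6.284 = 0.01126.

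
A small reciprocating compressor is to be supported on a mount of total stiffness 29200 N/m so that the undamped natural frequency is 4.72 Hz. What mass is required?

ω_n = 2πf_n = 2π × 4.72 = 29.66 rad/s.
m = k/ω_n² = 29200/29.66² = 29200/879.5 = 33.20 kg.

33.2 kg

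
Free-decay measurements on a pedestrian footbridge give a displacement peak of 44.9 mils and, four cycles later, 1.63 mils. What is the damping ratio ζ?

0.131

Logarithmic decrement δ = (1/n)·ln(x₀/x_n) = (1/4)·ln(44.9/1.63) = (1/4)·ln(27.55) = 0.8290.
ζ = δ/√(4π² + δ²) = 0.8290/√(39.48 + 0.687) = 0.8290/6.338 = 0.1308.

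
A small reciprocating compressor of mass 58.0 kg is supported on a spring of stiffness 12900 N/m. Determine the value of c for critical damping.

1730 N·s/m

c_c = 2√(k·m) = 2√(12900 × 58.0) = 2 × 865.0 = 1730 N·s/m.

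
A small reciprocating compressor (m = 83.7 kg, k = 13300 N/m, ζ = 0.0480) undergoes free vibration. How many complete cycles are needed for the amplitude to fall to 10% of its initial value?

Logarithmic decrement δ = 2πζ/√(1 − ζ²) = 2π × 0.04800/√(1 − 0.00230) = 0.3019.
x_n/x₀ = e^(−nδ) ≤ 0.1; take ln: n ≥ ln(1/0.1)/δ = 2.303/0.3019 = 7.626.
So 8 complete cycles are required.

8 cycles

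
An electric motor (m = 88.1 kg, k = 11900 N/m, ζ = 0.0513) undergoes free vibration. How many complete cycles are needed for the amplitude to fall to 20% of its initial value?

Logarithmic decrement δ = 2πζ/√(1 − ζ²) = 2π × 0.05130/√(1 − 0.00263) = 0.3228.
x_n/x₀ = e^(−nδ) ≤ 0.2; take ln: n ≥ ln(1/0.2)/δ = 1.609/0.3228 = 4.987.
So 5 complete cycles are required.

5 cycles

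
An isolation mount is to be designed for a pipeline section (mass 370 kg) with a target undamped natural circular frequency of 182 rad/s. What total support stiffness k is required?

k = m·ω_n² = 370 × 182.0² = 370 × 33120 = 12260000 N/m.

12300000 N/m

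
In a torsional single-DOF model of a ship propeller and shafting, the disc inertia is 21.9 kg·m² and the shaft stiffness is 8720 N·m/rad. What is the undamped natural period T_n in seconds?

ω_n = √(k_t/J) = √(8720/21.9) = √398.2 = 19.95 rad/s.
T_n = 2π/ω_n = 6.283/19.95 = 0.3149 s.

0.315 s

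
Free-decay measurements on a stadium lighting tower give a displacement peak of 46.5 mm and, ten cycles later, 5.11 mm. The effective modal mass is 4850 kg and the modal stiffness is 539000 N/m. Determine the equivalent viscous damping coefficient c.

3590 N·s/m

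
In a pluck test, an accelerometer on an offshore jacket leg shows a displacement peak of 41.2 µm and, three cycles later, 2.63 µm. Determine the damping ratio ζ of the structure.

Logarithmic decrement δ = (1/n)·ln(x₀/x_n) = (1/3)·ln(41.2/2.63) = (1/3)·ln(15.67) = 0.9172.
ζ = δ/√(4π² + δ²) = 0.9172/√(39.48 + 0.841) = 0.9172/6.350 = 0.1444.

0.144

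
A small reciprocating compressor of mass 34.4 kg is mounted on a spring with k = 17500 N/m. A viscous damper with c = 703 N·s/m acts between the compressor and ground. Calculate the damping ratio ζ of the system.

ω_n = √(k/m) = √(17500/34.4) = 22.55 rad/s.
Critical damping c_c = 2√(k·m) = 2√(17500 × 34.4) = 1552 N·s/m, so ζ = c/c_c = 703/1552 = 0.4530.

0.453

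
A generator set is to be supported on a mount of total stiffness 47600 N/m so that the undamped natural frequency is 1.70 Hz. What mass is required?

ω_n = 2πf_n = 2π × 1.70 = 10.68 rad/s.
m = k/ω_n² = 47600/10.68² = 47600/114.1 = 417.2 kg.

417 kg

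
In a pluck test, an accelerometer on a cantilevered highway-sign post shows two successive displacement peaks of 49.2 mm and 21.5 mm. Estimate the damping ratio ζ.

Logarithmic decrement δ = (1/n)·ln(x₀/x_n) = (1/1)·ln(49.2/21.5) = (1/1)·ln(2.288) = 0.8278.
ζ = δ/√(4π² + δ²) = 0.8278/√(39.48 + 0.685) = 0.8278/6.337 = 0.1306.

0.131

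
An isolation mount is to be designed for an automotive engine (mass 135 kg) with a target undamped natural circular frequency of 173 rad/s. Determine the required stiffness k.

4040000 N/m

k = m·ω_n² = 135 × 173.0² = 135 × 29930 = 4040000 N/m.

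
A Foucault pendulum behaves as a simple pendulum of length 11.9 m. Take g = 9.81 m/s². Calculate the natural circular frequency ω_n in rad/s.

0.908 rad/s

For a simple pendulum ω_n = √(g/L) = √(9.81/11.9) = √0.8244 = 0.9079 rad/s.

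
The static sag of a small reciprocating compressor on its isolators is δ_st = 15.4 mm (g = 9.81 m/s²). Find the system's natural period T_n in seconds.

0.249 s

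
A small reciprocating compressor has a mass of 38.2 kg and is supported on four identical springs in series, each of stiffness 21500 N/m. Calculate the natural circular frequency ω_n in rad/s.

Series springs: 1/k_eq = 4/21500, so k_eq = 21500/4 = 5375 N/m.
ω_n = √(k_eq/m) = √(5375/38.2) = √140.7 = 11.86 rad/s.

11.9 rad/s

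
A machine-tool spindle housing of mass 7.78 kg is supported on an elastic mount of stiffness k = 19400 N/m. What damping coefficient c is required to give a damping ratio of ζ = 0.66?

513 N·s/m

c_c = 2√(k·m) = 2√(19400 × 7.78) = 777.0 N·s/m.
c = ζ·c_c = 0.66 × 777.0 = 512.8 N·s/m.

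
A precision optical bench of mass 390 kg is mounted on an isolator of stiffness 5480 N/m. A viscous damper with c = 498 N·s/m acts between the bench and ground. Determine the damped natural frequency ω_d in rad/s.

ω_n = √(k/m) = √(5480/390) = 3.749 rad/s.
Critical damping c_c = 2√(k·m) = 2√(5480 × 390) = 2924 N·s/m, so ζ = c/c_c = 498/2924 = 0.1703.
ω_d = ω_n√(1 − ζ²) = 3.749 × √(1 − 0.0290) = 3.694 rad/s.

3.69 rad/s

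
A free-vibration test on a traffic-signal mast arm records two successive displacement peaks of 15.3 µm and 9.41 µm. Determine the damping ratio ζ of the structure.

Logarithmic decrement δ = (1/n)·ln(x₀/x_n) = (1/1)·ln(15.3/9.41) = (1/1)·ln(1.626) = 0.4861.
ζ = δ/√(4π² + δ²) = 0.4861/√(39.48 + 0.236) = 0.4861/6.302 = 0.07713.

0.0771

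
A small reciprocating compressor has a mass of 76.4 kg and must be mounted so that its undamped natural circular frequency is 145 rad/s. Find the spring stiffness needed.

k = m·ω_n² = 76.4 × 145.0² = 76.4 × 21020 = 1606000 N/m.

1610000 N/m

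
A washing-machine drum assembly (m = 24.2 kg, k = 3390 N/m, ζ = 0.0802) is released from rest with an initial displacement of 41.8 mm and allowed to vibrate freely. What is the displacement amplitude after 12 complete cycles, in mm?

0.0969 mm

Logarithmic decrement δ = 2πζ/√(1 − ζ²) = 2π × 0.08020/√(1 − 0.00643) = 0.5055.
After n cycles, x_n/x₀ = e^(−nδ), so x_12 = 41.8 × e^(−12 × 0.5055) = 41.8 × 0.002319 = 0.09695 mm.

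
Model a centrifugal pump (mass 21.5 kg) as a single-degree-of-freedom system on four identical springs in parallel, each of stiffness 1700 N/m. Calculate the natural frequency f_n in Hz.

2.83 Hz

Parallel springs add: k_eq = 4 × 1700 = 6800 N/m.
ω_n = √(k_eq/m) = √(6800/21.5) = √316.3 = 17.78 rad/s.
f_n = ω_n/(2π) = 17.78/6.283 = 2.830 Hz.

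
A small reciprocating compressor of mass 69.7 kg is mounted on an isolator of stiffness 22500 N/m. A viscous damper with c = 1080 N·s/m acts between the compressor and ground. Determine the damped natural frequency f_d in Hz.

2.58 Hz

ω_n = √(k/m) = √(22500/69.7) = 17.97 rad/s.
Critical damping c_c = 2√(k·m) = 2√(22500 × 69.7) = 2505 N·s/m, so ζ = c/c_c = 1080/2505 = 0.4312.
ω_d = ω_n√(1 − ζ²) = 17.97 × √(1 − 0.186) = 16.21 rad/s.
f_d = ω_d/(2π) = 2.580 Hz.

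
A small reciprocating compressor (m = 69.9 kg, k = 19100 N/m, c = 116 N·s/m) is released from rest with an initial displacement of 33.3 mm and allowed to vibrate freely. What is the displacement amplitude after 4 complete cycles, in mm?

ζ = c/(2√(km)) = 116/(2√(19100 × 69.9)) = 116/2311 = 0.05020.
Logarithmic decrement δ = 2πζ/√(1 − ζ²) = 2π × 0.05020/√(1 − 0.00252) = 0.3158.
After n cycles, x_n/x₀ = e^(−nδ), so x_4 = 33.3 × e^(−4 × 0.3158) = 33.3 × 0.2828 = 9.416 mm.

9.42 mm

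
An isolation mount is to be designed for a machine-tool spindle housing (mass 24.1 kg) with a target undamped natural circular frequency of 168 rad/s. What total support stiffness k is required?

k = m·ω_n² = 24.1 × 168.0² = 24.1 × 28220 = 680200 N/m.

680000 N/m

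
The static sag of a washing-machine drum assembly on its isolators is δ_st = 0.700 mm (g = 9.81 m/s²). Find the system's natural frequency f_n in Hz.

18.8 Hz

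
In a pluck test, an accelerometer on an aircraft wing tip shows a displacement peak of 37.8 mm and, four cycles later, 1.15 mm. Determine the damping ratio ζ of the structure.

0.138

Logarithmic decrement δ = (1/n)·ln(x₀/x_n) = (1/4)·ln(37.8/1.15) = (1/4)·ln(32.87) = 0.8731.
ζ = δ/√(4π² + δ²) = 0.8731/√(39.48 + 0.762) = 0.8731/6.344 = 0.1376.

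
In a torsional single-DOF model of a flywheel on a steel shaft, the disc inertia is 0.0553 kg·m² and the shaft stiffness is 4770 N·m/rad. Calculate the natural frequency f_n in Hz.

46.7 Hz

ω_n = √(k_t/J) = √(4770/0.0553) = √86260 = 293.7 rad/s.
f_n = ω_n/(2π) = 293.7/6.283 = 46.74 Hz.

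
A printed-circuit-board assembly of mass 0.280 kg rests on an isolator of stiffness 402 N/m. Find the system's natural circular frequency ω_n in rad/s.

37.9 rad/s

ω_n = √(k/m) = √(402.0/0.280) = √1436 = 37.89 rad/s.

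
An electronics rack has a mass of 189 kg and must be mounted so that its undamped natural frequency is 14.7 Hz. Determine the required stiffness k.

1610000 N/m

ω_n = 2πf_n = 2π × 14.7 = 92.36 rad/s.
k = m·ω_n² = 189 × 92.36² = 189 × 8531 = 1612000 N/m.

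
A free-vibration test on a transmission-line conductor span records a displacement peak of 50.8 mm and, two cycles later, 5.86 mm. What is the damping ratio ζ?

Logarithmic decrement δ = (1/n)·ln(x₀/x_n) = (1/2)·ln(50.8/5.86) = (1/2)·ln(8.669) = 1.080.
ζ = δ/√(4π² + δ²) = 1.080/√(39.48 + 1.17) = 1.080/6.375 = 0.1694.

0.169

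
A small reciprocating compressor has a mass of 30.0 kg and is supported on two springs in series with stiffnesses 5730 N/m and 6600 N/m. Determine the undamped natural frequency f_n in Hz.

1.61 Hz

Series springs: 1/k_eq = 1/5730 + 1/6600 = 0.0003260, so k_eq = 3067 N/m.
ω_n = √(k_eq/m) = √(3067/30.0) = √102.2 = 10.11 rad/s.
f_n = ω_n/(2π) = 10.11/6.283 = 1.609 Hz.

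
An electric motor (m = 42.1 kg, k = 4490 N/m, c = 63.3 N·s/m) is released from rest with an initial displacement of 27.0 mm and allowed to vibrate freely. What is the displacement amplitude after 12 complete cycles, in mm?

ζ = c/(2√(km)) = 63.3/(2√(4490 × 42.1)) = 63.3/869.5 = 0.07280.
Logarithmic decrement δ = 2πζ/√(1 − ζ²) = 2π × 0.07280/√(1 − 0.00530) = 0.4586.
After n cycles, x_n/x₀ = e^(−nδ), so x_12 = 27.0 × e^(−12 × 0.4586) = 27.0 × 0.004073 = 0.1100 mm.

0.110 mm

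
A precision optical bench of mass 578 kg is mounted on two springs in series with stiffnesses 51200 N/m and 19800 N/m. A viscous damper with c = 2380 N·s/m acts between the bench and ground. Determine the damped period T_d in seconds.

1.39 s

Series springs: 1/k_eq = 1/51200 + 1/19800 = 7.004×10^-5, so k_eq = 14280 N/m.
ω_n = √(k_eq/m) = √(14280/578) = 4.970 rad/s.
Critical damping c_c = 2√(k_eq·m) = 2√(14280 × 578) = 5746 N·s/m, so ζ = c/c_c = 2380/5746 = 0.4142.
ω_d = ω_n√(1 − ζ²) = 4.970 × √(1 − 0.172) = 4.524 rad/s.
T_d = 2π/ω_d = 1.389 s.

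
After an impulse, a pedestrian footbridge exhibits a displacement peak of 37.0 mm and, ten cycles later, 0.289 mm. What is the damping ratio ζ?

Logarithmic decrement δ = (1/n)·ln(x₀/x_n) = (1/10)·ln(37.0/0.289) = (1/10)·ln(128.0) = 0.4852.
ζ = δ/√(4π² + δ²) = 0.4852/√(39.48 + 0.235) = 0.4852/6.302 = 0.07700.

0.0770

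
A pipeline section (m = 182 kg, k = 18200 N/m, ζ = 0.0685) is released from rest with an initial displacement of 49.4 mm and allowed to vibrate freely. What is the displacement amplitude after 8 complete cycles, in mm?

1.57 mm

Logarithmic decrement δ = 2πζ/√(1 − ζ²) = 2π × 0.06850/√(1 − 0.00469) = 0.4314.
After n cycles, x_n/x₀ = e^(−nδ), so x_8 = 49.4 × e^(−8 × 0.4314) = 49.4 × 0.03170 = 1.566 mm.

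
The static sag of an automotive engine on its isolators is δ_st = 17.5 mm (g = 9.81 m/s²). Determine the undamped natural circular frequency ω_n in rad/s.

23.7 rad/s

ω_n = √(g/δ_st) = √(9.81/0.0175) = √560.6 = 23.68 rad/s.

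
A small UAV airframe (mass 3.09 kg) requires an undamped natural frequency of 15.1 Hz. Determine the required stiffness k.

ω_n = 2πf_n = 2π × 15.1 = 94.88 rad/s.
k = m·ω_n² = 3.09 × 94.88² = 3.09 × 9001 = 27810 N/m.

27800 N/m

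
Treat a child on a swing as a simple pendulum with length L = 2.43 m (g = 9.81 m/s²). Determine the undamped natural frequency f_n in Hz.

0.320 Hz

For a simple pendulum ω_n = √(g/L) = √(9.81/2.43) = √4.037 = 2.009 rad/s.
f_n = ω_n/(2π) = 2.009/6.283 = 0.3198 Hz.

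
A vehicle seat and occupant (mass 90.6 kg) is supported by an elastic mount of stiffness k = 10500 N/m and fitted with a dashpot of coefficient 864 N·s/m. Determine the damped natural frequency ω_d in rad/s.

ω_n = √(k/m) = √(10500/90.6) = 10.77 rad/s.
Critical damping c_c = 2√(k·m) = 2√(10500 × 90.6) = 1951 N·s/m, so ζ = c/c_c = 864/1951 = 0.4429.
ω_d = ω_n√(1 − ζ²) = 10.77 × √(1 − 0.196) = 9.652 rad/s.

9.65 rad/s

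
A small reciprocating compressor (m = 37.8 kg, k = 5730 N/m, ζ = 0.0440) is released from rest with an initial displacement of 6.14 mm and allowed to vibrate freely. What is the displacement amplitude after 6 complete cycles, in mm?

1.17 mm

Logarithmic decrement δ = 2πζ/√(1 − ζ²) = 2π × 0.04400/√(1 − 0.00194) = 0.2767.
After n cycles, x_n/x₀ = e^(−nδ), so x_6 = 6.14 × e^(−6 × 0.2767) = 6.14 × 0.1901 = 1.167 mm.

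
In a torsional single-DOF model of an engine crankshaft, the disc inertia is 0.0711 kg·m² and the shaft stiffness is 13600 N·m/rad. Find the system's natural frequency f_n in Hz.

ω_n = √(k_t/J) = √(13600/0.0711) = √191300 = 437.4 rad/s.
f_n = ω_n/(2π) = 437.4/6.283 = 69.61 Hz.

69.6 Hz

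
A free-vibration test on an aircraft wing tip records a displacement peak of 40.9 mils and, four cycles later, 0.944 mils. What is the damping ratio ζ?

0.148

Logarithmic decrement δ = (1/n)·ln(x₀/x_n) = (1/4)·ln(40.9/0.944) = (1/4)·ln(43.33) = 0.9422.
ζ = δ/√(4π² + δ²) = 0.9422/√(39.48 + 0.888) = 0.9422/6.353 = 0.1483.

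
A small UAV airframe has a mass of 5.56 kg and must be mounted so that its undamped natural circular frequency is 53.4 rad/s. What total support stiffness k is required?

k = m·ω_n² = 5.56 × 53.40² = 5.56 × 2852 = 15850 N/m.

15900 N/m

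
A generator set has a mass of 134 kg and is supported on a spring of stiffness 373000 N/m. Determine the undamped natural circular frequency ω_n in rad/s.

52.8 rad/s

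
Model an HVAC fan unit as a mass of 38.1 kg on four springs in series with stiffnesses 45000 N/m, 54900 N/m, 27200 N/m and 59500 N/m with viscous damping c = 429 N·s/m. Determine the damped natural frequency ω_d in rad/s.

15.7 rad/s

Series springs: 1/k_eq = 1/45000 + 1/54900 + 1/27200 + 1/59500 = 9.401×10^-5, so k_eq = 10640 N/m.
ω_n = √(k_eq/m) = √(10640/38.1) = 16.71 rad/s.
Critical damping c_c = 2√(k_eq·m) = 2√(10640 × 38.1) = 1273 N·s/m, so ζ = c/c_c = 429/1273 = 0.3369.
ω_d = ω_n√(1 − ζ²) = 16.71 × √(1 − 0.114) = 15.73 rad/s.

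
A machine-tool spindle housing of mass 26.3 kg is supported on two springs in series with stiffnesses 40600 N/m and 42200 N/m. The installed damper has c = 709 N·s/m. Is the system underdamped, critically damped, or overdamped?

underdamped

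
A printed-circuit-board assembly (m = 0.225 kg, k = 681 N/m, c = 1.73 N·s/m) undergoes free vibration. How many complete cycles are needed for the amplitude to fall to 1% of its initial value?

ζ = c/(2√(km)) = 1.73/(2√(681 × 0.225)) = 1.73/24.76 = 0.06988.
Logarithmic decrement δ = 2πζ/√(1 − ζ²) = 2π × 0.06988/√(1 − 0.00488) = 0.4401.
x_n/x₀ = e^(−nδ) ≤ 0.01; take ln: n ≥ ln(1/0.01)/δ = 4.605/0.4401 = 10.46.
So 11 complete cycles are required.

11 cycles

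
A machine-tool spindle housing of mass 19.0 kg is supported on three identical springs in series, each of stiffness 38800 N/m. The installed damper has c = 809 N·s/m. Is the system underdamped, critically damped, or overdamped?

Series springs: 1/k_eq = 3/38800, so k_eq = 38800/3 = 12930 N/m.
c_c = 2√(k_eq·m) = 991.4 N·s/m; ζ = c/c_c = 809/991.4 = 0.816.
Since ζ < 1 the system is underdamped.

underdamped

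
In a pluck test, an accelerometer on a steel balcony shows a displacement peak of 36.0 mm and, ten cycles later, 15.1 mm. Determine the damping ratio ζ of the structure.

Logarithmic decrement δ = (1/n)·ln(x₀/x_n) = (1/10)·ln(36.0/15.1) = (1/10)·ln(2.384) = 0.08688.
ζ = δ/√(4π² + δ²) = 0.08688/√(39.48 + 0.00755) = 0.08688/6.284 = 0.01383.

0.0138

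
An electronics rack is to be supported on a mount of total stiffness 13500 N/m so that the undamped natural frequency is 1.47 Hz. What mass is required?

158 kg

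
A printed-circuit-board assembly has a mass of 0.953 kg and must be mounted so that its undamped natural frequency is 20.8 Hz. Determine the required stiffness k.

16300 N/m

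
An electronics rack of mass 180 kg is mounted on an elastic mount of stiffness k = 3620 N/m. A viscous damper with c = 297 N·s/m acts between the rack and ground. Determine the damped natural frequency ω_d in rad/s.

ω_n = √(k/m) = √(3620/180) = 4.485 rad/s.
Critical damping c_c = 2√(k·m) = 2√(3620 × 180) = 1614 N·s/m, so ζ = c/c_c = 297/1614 = 0.1840.
ω_d = ω_n√(1 − ζ²) = 4.485 × √(1 − 0.0338) = 4.408 rad/s.

4.41 rad/s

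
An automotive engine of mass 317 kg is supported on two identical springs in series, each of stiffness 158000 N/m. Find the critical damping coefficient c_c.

10000 N·s/m

Series springs: 1/k_eq = 2/158000, so k_eq = 158000/2 = 79000 N/m.
c_c = 2√(k_eq·m) = 2√(79000 × 317) = 2 × 5004 = 10010 N·s/m.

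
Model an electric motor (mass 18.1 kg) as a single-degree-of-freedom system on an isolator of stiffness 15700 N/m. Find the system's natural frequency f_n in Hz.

ω_n = √(k/m) = √(15700/18.1) = √867.4 = 29.45 rad/s.
f_n = ω_n/(2π) = 29.45/6.283 = 4.687 Hz.

4.69 Hz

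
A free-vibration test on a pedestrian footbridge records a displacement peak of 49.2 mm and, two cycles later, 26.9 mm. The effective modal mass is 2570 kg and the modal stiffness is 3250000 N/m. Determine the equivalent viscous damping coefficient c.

8770 N·s/m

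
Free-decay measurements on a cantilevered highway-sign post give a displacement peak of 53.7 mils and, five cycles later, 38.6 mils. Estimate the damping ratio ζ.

0.0105

Logarithmic decrement δ = (1/n)·ln(x₀/x_n) = (1/5)·ln(53.7/38.6) = (1/5)·ln(1.391) = 0.06603.
ζ = δ/√(4π² + δ²) = 0.06603/√(39.48 + 0.00436) = 0.06603/6.284 = 0.01051.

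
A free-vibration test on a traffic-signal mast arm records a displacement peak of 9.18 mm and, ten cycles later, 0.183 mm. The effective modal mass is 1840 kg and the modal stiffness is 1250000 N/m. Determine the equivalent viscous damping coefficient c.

Logarithmic decrement δ = (1/n)·ln(x₀/x_n) = (1/10)·ln(9.18/0.183) = (1/10)·ln(50.16) = 0.3915.
ζ = δ/√(4π² + δ²) = 0.3915/√(39.48 + 0.153) = 0.3915/6.295 = 0.06219.
c = ζ · 2√(km) = 0.06219 × 2√(1250000 × 1840) = 0.06219 × 95920 = 5965 N·s/m.

5970 N·s/m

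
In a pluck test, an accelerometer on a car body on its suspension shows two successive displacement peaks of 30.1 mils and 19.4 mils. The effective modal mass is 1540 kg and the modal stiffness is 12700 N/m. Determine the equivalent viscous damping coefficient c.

Logarithmic decrement δ = (1/n)·ln(x₀/x_n) = (1/1)·ln(30.1/19.4) = (1/1)·ln(1.552) = 0.4393.
ζ = δ/√(4π² + δ²) = 0.4393/√(39.48 + 0.193) = 0.4393/6.299 = 0.06974.
c = ζ · 2√(km) = 0.06974 × 2√(12700 × 1540) = 0.06974 × 8845 = 616.8 N·s/m.

617 N·s/m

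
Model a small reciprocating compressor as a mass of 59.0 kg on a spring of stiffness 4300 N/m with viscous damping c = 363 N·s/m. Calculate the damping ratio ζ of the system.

0.360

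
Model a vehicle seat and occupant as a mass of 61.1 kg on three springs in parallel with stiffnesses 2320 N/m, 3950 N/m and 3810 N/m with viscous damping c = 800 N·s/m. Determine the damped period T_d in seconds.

0.569 s

Parallel springs add: k_eq = 2320 + 3950 + 3810 = 10080 N/m.
ω_n = √(k_eq/m) = √(10080/61.1) = 12.84 rad/s.
Critical damping c_c = 2√(k_eq·m) = 2√(10080 × 61.1) = 1570 N·s/m, so ζ = c/c_c = 800/1570 = 0.5097.
ω_d = ω_n√(1 − ζ²) = 12.84 × √(1 − 0.260) = 11.05 rad/s.
T_d = 2π/ω_d = 0.5686 s.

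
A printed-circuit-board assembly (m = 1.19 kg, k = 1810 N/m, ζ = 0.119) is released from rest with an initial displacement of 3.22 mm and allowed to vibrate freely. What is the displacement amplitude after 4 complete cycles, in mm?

0.158 mm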